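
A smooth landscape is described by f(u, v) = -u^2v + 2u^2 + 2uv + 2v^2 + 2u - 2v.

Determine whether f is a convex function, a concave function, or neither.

The term -u^2v is cubic, so the Hessian is not constant.
∂²f/∂u² = -2v + 4, which takes both signs as v varies (negative for sufficiently large v). A diagonal entry of the Hessian changing sign means the Hessian is neither positive- nor negative-semidefinite on all of R^2.

neither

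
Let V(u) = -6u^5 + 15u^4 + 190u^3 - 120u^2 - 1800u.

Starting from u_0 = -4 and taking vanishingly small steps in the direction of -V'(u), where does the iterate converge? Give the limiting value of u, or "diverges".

V'(u) = -30(u - 5)(u - 2)(u + 2)(u + 3), so V'(-4) = -3240.
Gradient descent moves in the -V' direction, i.e. u is increasing.
The nearest critical point in that direction is u = -3, where V'' = 1200 > 0 (a local minimum). The iterate converges there.

-3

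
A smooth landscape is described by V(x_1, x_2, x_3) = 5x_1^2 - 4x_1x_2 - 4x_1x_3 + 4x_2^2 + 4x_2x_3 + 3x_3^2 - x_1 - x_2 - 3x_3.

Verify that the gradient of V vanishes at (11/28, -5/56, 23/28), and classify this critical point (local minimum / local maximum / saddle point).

∇V = (10x_1 - 4x_2 - 4x_3 - 1, -4x_1 + 8x_2 + 4x_3 - 1, -4x_1 + 4x_2 + 6x_3 - 3); substituting (11/28, -5/56, 23/28) gives ∇V = (0, 0, 0), so (11/28, -5/56, 23/28) is indeed a critical point.
The Hessian is constant: H = [[10, -4, -4], [-4, 8, 4], [-4, 4, 6]].
Leading principal minors: Δ₁ = 10, Δ₂ = 64, Δ₃ = 224.
All leading minors are positive, so H is positive definite: a local minimum.

local minimum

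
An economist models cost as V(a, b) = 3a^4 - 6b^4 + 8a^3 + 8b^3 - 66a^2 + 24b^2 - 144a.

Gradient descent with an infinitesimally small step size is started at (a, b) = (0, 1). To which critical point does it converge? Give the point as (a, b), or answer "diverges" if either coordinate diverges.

(3, 0)

V is separable, so gradient descent decouples: a follows -∂V/∂a, b follows -∂V/∂b.
∂V/∂a = 12(a - 3)(a + 1)(a + 4); at a=0 this is -144, so a increases.
∂V/∂b = -24b(b - 2)(b + 1); at b=1 this is 48, so b decreases.
a converges to its nearest critical value 3 (a local min of the a-part); b converges to 0. The iterate converges to (3, 0).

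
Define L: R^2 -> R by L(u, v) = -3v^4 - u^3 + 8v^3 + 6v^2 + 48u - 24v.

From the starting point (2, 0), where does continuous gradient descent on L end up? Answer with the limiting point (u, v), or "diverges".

(-4, 1)

L is separable, so gradient descent decouples: u follows -∂L/∂u, v follows -∂L/∂v.
∂L/∂u = -3(u - 4)(u + 4); at u=2 this is 36, so u decreases.
∂L/∂v = -12(v - 2)(v - 1)(v + 1); at v=0 this is -24, so v increases.
u converges to its nearest critical value -4 (a local min of the u-part); v converges to 1. The iterate converges to (-4, 1).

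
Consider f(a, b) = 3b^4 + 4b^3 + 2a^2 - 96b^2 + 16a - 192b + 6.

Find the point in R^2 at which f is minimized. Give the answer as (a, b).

(-4, 4)

f(a,b) separates as P(a) + Q(b) + 6, so its minimum is min P + min Q + 6.
P'(a) = 4a + 16 vanishes at a ∈ {-4}; Q'(b) = 12(b - 4)(b + 1)(b + 4) vanishes at b ∈ {-4, -1, 4}.
Local minima of P (where P''>0): P(-4)=-32. Local minima of Q: Q(-4)=-256, Q(4)=-1280.
So the global minimum of f is P(-4) + Q(4) + 6 = -32 − 1280 + 6 = -1306, attained at (-4, 4).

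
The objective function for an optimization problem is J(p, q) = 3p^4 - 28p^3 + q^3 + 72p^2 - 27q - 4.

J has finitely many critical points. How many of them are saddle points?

3

J separates as a function of p plus a function of q, so ∇J=0 decouples.
∂J/∂p = 12p(p - 4)(p - 3) = 0 at p ∈ {0, 3, 4}; ∂J/∂q = 3(q - 3)(q + 3) = 0 at q ∈ {-3, 3}.
The Hessian is diagonal: diag(J_pp, J_qq). Second derivatives: J_pp(0)=144, J_pp(3)=-36, J_pp(4)=48; J_qq(-3)=-18, J_qq(3)=18.
Saddle points occur where the two diagonal entries have opposite signs: (0, -3), (3, 3), (4, -3). Count: 3.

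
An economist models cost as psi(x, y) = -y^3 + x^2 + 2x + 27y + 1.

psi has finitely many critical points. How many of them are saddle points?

1

psi separates as a function of x plus a function of y, so ∇psi=0 decouples.
∂psi/∂x = 2(x + 1) = 0 at x ∈ {-1}; ∂psi/∂y = -3(y - 3)(y + 3) = 0 at y ∈ {-3, 3}.
The Hessian is diagonal: diag(psi_xx, psi_yy). Second derivatives: psi_xx(-1)=2; psi_yy(-3)=18, psi_yy(3)=-18.
Saddle points occur where the two diagonal entries have opposite signs: (-1, 3). Count: 1.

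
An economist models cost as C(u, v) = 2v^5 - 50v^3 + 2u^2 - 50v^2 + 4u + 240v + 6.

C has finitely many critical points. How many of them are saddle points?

2

C separates as a function of u plus a function of v, so ∇C=0 decouples.
∂C/∂u = 4(u + 1) = 0 at u ∈ {-1}; ∂C/∂v = 10(v - 4)(v - 1)(v + 2)(v + 3) = 0 at v ∈ {-3, -2, 1, 4}.
The Hessian is diagonal: diag(C_uu, C_vv). Second derivatives: C_uu(-1)=4; C_vv(-3)=-280, C_vv(-2)=180, C_vv(1)=-360, C_vv(4)=1260.
Saddle points occur where the two diagonal entries have opposite signs: (-1, -3), (-1, 1). Count: 2.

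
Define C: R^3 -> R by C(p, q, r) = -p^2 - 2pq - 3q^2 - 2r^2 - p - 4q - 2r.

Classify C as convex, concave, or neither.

C is quadratic, so its Hessian is the constant matrix H = [[-2, -2, 0], [-2, -6, 0], [0, 0, -4]].
Leading principal minors: -2, 8, -32.
Signs alternate −, +, − ⇒ H ≺ 0 ⇒ concave.

concave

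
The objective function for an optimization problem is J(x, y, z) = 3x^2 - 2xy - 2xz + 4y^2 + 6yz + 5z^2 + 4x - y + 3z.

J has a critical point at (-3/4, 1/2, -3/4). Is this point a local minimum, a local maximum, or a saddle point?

The Hessian is constant: H = [[6, -2, -2], [-2, 8, 6], [-2, 6, 10]].
Leading principal minors: Δ₁ = 6, Δ₂ = 44, Δ₃ = 240.
All leading minors are positive, so H is positive definite: a local minimum.

local minimum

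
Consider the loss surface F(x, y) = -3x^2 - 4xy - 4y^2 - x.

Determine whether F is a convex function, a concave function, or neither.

concave

F is quadratic, so its Hessian is the constant matrix H = [[-6, -4], [-4, -8]].
det(H) = 32, tr(H) = -14.
det(H) > 0 and tr(H) < 0, so H is negative definite everywhere: concave.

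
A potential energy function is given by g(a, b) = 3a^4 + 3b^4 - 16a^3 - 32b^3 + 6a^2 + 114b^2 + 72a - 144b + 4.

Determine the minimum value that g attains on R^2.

g(a,b) separates as P(a) + Q(b) + 4, so its minimum is min P + min Q + 4.
P'(a) = 12(a - 3)(a - 2)(a + 1) vanishes at a ∈ {-1, 2, 3}; Q'(b) = 12(b - 4)(b - 3)(b - 1) vanishes at b ∈ {1, 3, 4}.
Local minima of P (where P''>0): P(-1)=-47, P(3)=81. Local minima of Q: Q(1)=-59, Q(4)=-32.
So the global minimum of g is P(-1) + Q(1) + 4 = -47 − 59 + 4 = -102, attained at (-1, 1).

-102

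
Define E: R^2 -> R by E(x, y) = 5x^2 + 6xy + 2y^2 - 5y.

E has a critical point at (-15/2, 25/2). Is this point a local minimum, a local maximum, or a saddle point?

The Hessian of E is constant: H = [[10, 6], [6, 4]].
det(H) = 10·4 − 6² = 4.
det(H) > 0 and tr(H) = 14 > 0, so H is positive definite and the point is a local minimum.

local minimum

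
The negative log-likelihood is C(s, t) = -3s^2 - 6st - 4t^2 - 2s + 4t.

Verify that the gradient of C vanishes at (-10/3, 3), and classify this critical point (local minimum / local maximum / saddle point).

∇C = (-6s - 6t - 2, -6s - 8t + 4); substituting (-10/3, 3) gives ∇C = (0, 0), so (-10/3, 3) is indeed a critical point.
The Hessian of C is constant: H = [[-6, -6], [-6, -8]].
det(H) = (-6)·(-8) − (-6)² = 12.
det(H) > 0 and tr(H) = -14 < 0, so H is negative definite and the point is a local maximum.

local maximum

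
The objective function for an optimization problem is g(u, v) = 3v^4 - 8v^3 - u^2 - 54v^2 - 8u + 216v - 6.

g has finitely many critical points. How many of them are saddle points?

2

g separates as a function of u plus a function of v, so ∇g=0 decouples.
∂g/∂u = -2(u + 4) = 0 at u ∈ {-4}; ∂g/∂v = 12(v - 3)(v - 2)(v + 3) = 0 at v ∈ {-3, 2, 3}.
The Hessian is diagonal: diag(g_uu, g_vv). Second derivatives: g_uu(-4)=-2; g_vv(-3)=360, g_vv(2)=-60, g_vv(3)=72.
Saddle points occur where the two diagonal entries have opposite signs: (-4, -3), (-4, 3). Count: 2.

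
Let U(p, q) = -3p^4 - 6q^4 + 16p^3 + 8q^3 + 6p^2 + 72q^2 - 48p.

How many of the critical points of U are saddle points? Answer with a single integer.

U separates as a function of p plus a function of q, so ∇U=0 decouples.
∂U/∂p = -12(p - 4)(p - 1)(p + 1) = 0 at p ∈ {-1, 1, 4}; ∂U/∂q = -24q(q - 3)(q + 2) = 0 at q ∈ {-2, 0, 3}.
The Hessian is diagonal: diag(U_pp, U_qq). Second derivatives: U_pp(-1)=-120, U_pp(1)=72, U_pp(4)=-180; U_qq(-2)=-240, U_qq(0)=144, U_qq(3)=-360.
Saddle points occur where the two diagonal entries have opposite signs: (-1, 0), (1, -2), (1, 3), (4, 0). Count: 4.

4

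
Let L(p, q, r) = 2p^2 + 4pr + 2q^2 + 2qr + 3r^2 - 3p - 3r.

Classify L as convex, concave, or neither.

convex

L is quadratic, so its Hessian is the constant matrix H = [[4, 0, 4], [0, 4, 2], [4, 2, 6]].
Leading principal minors: 4, 16, 16.
All positive ⇒ H ≻ 0 ⇒ convex.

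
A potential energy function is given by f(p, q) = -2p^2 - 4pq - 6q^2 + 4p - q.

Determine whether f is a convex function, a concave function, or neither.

f is quadratic, so its Hessian is the constant matrix H = [[-4, -4], [-4, -12]].
det(H) = 32, tr(H) = -16.
det(H) > 0 and tr(H) < 0, so H is negative definite everywhere: concave.

concave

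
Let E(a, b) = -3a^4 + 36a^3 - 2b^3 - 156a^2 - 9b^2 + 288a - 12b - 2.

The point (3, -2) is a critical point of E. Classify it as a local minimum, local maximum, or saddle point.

local minimum

The mixed partial ∂²E/∂a∂b is 0, so the Hessian at any point is diag(E_aa, E_bb) = diag(12(-3a^2 + 18a - 26), -6(2b + 3)).
At (3, -2): H = diag(12, 6).
Both eigenvalues are positive, so H is positive definite: a local minimum.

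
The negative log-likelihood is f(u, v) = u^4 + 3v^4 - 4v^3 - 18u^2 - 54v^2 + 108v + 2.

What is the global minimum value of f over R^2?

f(u,v) separates as P(u) + Q(v) + 2, so its minimum is min P + min Q + 2.
P'(u) = 4u(u - 3)(u + 3) vanishes at u ∈ {-3, 0, 3}; Q'(v) = 12(v - 3)(v - 1)(v + 3) vanishes at v ∈ {-3, 1, 3}.
Local minima of P (where P''>0): P(-3)=-81, P(3)=-81. Local minima of Q: Q(-3)=-459, Q(3)=-27.
So the global minimum of f is P(-3) + Q(-3) + 2 = -81 − 459 + 2 = -538, attained at (-3, -3).

-538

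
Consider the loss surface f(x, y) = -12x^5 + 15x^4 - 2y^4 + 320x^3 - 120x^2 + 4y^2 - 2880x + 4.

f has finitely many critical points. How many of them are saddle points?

f separates as a function of x plus a function of y, so ∇f=0 decouples.
∂f/∂x = -60(x - 4)(x - 2)(x + 2)(x + 3) = 0 at x ∈ {-3, -2, 2, 4}; ∂f/∂y = -8y(y - 1)(y + 1) = 0 at y ∈ {-1, 0, 1}.
The Hessian is diagonal: diag(f_xx, f_yy). Second derivatives: f_xx(-3)=2100, f_xx(-2)=-1440, f_xx(2)=2400, f_xx(4)=-5040; f_yy(-1)=-16, f_yy(0)=8, f_yy(1)=-16.
Saddle points occur where the two diagonal entries have opposite signs: (-3, -1), (-3, 1), (-2, 0), (2, -1), (2, 1), (4, 0). Count: 6.

6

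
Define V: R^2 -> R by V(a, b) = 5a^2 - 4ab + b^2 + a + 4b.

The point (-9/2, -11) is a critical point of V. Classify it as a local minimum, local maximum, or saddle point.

The Hessian of V is constant: H = [[10, -4], [-4, 2]].
det(H) = 10·2 − (-4)² = 4.
det(H) > 0 and tr(H) = 12 > 0, so H is positive definite and the point is a local minimum.

local minimum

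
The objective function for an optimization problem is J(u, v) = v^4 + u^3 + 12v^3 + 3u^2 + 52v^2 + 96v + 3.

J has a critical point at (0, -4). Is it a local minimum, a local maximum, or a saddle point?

local minimum

The mixed partial ∂²J/∂u∂v is 0, so the Hessian at any point is diag(J_uu, J_vv) = diag(6(u + 1), 4(3v^2 + 18v + 26)).
At (0, -4): H = diag(6, 8).
Both eigenvalues are positive, so H is positive definite: a local minimum.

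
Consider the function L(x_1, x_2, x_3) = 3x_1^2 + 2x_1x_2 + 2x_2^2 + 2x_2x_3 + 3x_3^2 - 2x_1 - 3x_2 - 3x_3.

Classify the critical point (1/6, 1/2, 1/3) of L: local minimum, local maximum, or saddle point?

The Hessian is constant: H = [[6, 2, 0], [2, 4, 2], [0, 2, 6]].
Leading principal minors: Δ₁ = 6, Δ₂ = 20, Δ₃ = 96.
All leading minors are positive, so H is positive definite: a local minimum.

local minimum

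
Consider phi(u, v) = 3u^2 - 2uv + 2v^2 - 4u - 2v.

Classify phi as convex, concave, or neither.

phi is quadratic, so its Hessian is the constant matrix H = [[6, -2], [-2, 4]].
det(H) = 20, tr(H) = 10.
det(H) > 0 and tr(H) > 0, so H is positive definite everywhere: convex.

convex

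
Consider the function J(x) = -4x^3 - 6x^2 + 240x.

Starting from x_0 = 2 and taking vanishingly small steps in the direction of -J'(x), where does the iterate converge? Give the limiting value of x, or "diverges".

J'(x) = -12(x - 4)(x + 5), so J'(2) = 168.
Gradient descent moves in the -J' direction, i.e. x is decreasing.
The nearest critical point in that direction is x = -5, where J'' = 108 > 0 (a local minimum). The iterate converges there.

-5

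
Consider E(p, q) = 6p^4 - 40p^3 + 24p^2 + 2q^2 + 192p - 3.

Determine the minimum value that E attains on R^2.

-125

E(p,q) separates as A(p) + B(q) − 3, so its minimum is min A + min B − 3.
A'(p) = 24(p - 4)(p - 2)(p + 1) vanishes at p ∈ {-1, 2, 4}; B'(q) = 4q vanishes at q ∈ {0}.
Local minima of A (where A''>0): A(-1)=-122, A(4)=128. Local minima of B: B(0)=0.
So the global minimum of E is A(-1) + B(0) − 3 = -122 + 0 − 3 = -125, attained at (-1, 0).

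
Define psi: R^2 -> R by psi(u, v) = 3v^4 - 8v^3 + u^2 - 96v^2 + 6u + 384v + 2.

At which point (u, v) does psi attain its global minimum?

(-3, -4)

psi(u,v) separates as P(u) + Q(v) + 2, so its minimum is min P + min Q + 2.
P'(u) = 2u + 6 vanishes at u ∈ {-3}; Q'(v) = 12(v - 4)(v - 2)(v + 4) vanishes at v ∈ {-4, 2, 4}.
Local minima of P (where P''>0): P(-3)=-9. Local minima of Q: Q(-4)=-1792, Q(4)=256.
So the global minimum of psi is P(-3) + Q(-4) + 2 = -9 − 1792 + 2 = -1799, attained at (-3, -4).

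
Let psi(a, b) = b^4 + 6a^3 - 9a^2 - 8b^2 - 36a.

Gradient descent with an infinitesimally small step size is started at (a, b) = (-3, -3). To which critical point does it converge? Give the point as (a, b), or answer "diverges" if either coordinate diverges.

diverges

psi is separable, so gradient descent decouples: a follows -∂psi/∂a, b follows -∂psi/∂b.
∂psi/∂a = 18(a - 2)(a + 1); at a=-3 this is 180, so a decreases.
∂psi/∂b = 4b(b - 2)(b + 2); at b=-3 this is -60, so b increases.
The a-coordinate has no critical point in that direction and runs off to infinity.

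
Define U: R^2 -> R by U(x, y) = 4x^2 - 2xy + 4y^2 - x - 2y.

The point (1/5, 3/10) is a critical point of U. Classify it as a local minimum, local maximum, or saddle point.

local minimum

The Hessian of U is constant: H = [[8, -2], [-2, 8]].
det(H) = 8·8 − (-2)² = 60.
det(H) > 0 and tr(H) = 16 > 0, so H is positive definite and the point is a local minimum.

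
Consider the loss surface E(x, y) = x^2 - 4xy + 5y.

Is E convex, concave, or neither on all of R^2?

neither

E is quadratic, so its Hessian is the constant matrix H = [[2, -4], [-4, 0]].
det(H) = -16, tr(H) = 2.
det(H) < 0, so H is indefinite: neither convex nor concave.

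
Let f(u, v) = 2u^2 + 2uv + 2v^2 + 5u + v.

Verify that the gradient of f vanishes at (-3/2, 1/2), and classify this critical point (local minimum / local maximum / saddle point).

local minimum

∇f = (4u + 2v + 5, 2u + 4v + 1); substituting (-3/2, 1/2) gives ∇f = (0, 0), so (-3/2, 1/2) is indeed a critical point.
The Hessian of f is constant: H = [[4, 2], [2, 4]].
det(H) = 4·4 − 2² = 12.
det(H) > 0 and tr(H) = 8 > 0, so H is positive definite and the point is a local minimum.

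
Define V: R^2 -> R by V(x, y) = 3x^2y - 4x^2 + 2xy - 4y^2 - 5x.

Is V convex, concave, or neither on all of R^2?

neither

The term 3x^2y is cubic, so the Hessian is not constant.
∂²V/∂x² = 6y - 8, which takes both signs as y varies (negative for sufficiently negative y). A diagonal entry of the Hessian changing sign means the Hessian is neither positive- nor negative-semidefinite on all of R^2.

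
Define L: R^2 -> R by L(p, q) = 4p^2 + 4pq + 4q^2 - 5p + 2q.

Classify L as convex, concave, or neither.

convex

L is quadratic, so its Hessian is the constant matrix H = [[8, 4], [4, 8]].
det(H) = 48, tr(H) = 16.
det(H) > 0 and tr(H) > 0, so H is positive definite everywhere: convex.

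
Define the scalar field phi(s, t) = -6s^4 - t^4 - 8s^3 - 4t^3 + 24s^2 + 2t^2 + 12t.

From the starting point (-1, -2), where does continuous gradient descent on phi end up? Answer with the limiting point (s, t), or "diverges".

(0, -1)

phi is separable, so gradient descent decouples: s follows -∂phi/∂s, t follows -∂phi/∂t.
∂phi/∂s = -24s(s - 1)(s + 2); at s=-1 this is -48, so s increases.
∂phi/∂t = -4(t - 1)(t + 1)(t + 3); at t=-2 this is -12, so t increases.
s converges to its nearest critical value 0 (a local min of the s-part); t converges to -1. The iterate converges to (0, -1).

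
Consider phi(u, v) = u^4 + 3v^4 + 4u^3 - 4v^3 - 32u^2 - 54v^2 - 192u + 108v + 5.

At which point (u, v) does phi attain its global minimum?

phi(u,v) separates as P(u) + Q(v) + 5, so its minimum is min P + min Q + 5.
P'(u) = 4(u - 4)(u + 3)(u + 4) vanishes at u ∈ {-4, -3, 4}; Q'(v) = 12(v - 3)(v - 1)(v + 3) vanishes at v ∈ {-3, 1, 3}.
Local minima of P (where P''>0): P(-4)=256, P(4)=-768. Local minima of Q: Q(-3)=-459, Q(3)=-27.
So the global minimum of phi is P(4) + Q(-3) + 5 = -768 − 459 + 5 = -1222, attained at (4, -3).

(4, -3)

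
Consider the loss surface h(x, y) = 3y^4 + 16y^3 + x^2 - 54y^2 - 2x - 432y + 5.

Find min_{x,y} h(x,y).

-1103

h(x,y) separates as P(x) + Q(y) + 5, so its minimum is min P + min Q + 5.
P'(x) = 2x - 2 vanishes at x ∈ {1}; Q'(y) = 12(y - 3)(y + 3)(y + 4) vanishes at y ∈ {-4, -3, 3}.
Local minima of P (where P''>0): P(1)=-1. Local minima of Q: Q(-4)=608, Q(3)=-1107.
So the global minimum of h is P(1) + Q(3) + 5 = -1 − 1107 + 5 = -1103, attained at (1, 3).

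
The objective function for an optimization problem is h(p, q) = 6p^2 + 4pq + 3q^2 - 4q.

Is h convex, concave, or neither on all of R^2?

convex

h is quadratic, so its Hessian is the constant matrix H = [[12, 4], [4, 6]].
det(H) = 56, tr(H) = 18.
det(H) > 0 and tr(H) > 0, so H is positive definite everywhere: convex.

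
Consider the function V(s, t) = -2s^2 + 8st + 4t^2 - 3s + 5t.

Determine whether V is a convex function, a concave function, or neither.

neither

V is quadratic, so its Hessian is the constant matrix H = [[-4, 8], [8, 8]].
det(H) = -96, tr(H) = 4.
det(H) < 0, so H is indefinite: neither convex nor concave.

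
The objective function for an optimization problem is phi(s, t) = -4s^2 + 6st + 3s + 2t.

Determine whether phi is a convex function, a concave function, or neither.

phi is quadratic, so its Hessian is the constant matrix H = [[-8, 6], [6, 0]].
det(H) = -36, tr(H) = -8.
det(H) < 0, so H is indefinite: neither convex nor concave.

neither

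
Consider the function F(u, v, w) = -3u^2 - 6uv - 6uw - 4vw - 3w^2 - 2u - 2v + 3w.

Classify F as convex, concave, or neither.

F is quadratic, so its Hessian is the constant matrix H = [[-6, -6, -6], [-6, 0, -4], [-6, -4, -6]].
Leading principal minors: -6, -36, 24.
Neither pattern holds ⇒ H is indefinite ⇒ neither convex nor concave.

neither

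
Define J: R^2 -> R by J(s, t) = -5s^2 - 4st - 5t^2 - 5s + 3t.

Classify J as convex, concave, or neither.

J is quadratic, so its Hessian is the constant matrix H = [[-10, -4], [-4, -10]].
det(H) = 84, tr(H) = -20.
det(H) > 0 and tr(H) < 0, so H is negative definite everywhere: concave.

concave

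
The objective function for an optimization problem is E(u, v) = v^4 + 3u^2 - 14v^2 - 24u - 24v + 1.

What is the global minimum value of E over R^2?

E(u,v) separates as P(u) + Q(v) + 1, so its minimum is min P + min Q + 1.
P'(u) = 6u - 24 vanishes at u ∈ {4}; Q'(v) = 4(v - 3)(v + 1)(v + 2) vanishes at v ∈ {-2, -1, 3}.
Local minima of P (where P''>0): P(4)=-48. Local minima of Q: Q(-2)=8, Q(3)=-117.
So the global minimum of E is P(4) + Q(3) + 1 = -48 − 117 + 1 = -164, attained at (4, 3).

-164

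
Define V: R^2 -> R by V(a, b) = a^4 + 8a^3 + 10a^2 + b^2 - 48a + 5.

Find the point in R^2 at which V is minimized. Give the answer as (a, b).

V(a,b) separates as P(a) + Q(b) + 5, so its minimum is min P + min Q + 5.
P'(a) = 4(a - 1)(a + 3)(a + 4) vanishes at a ∈ {-4, -3, 1}; Q'(b) = 2b vanishes at b ∈ {0}.
Local minima of P (where P''>0): P(-4)=96, P(1)=-29. Local minima of Q: Q(0)=0.
So the global minimum of V is P(1) + Q(0) + 5 = -29 + 0 + 5 = -24, attained at (1, 0).

(1, 0)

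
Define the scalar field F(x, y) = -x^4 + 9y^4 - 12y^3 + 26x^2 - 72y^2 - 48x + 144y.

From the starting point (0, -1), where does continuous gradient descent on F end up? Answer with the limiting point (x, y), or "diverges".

F is separable, so gradient descent decouples: x follows -∂F/∂x, y follows -∂F/∂y.
∂F/∂x = -4(x - 3)(x - 1)(x + 4); at x=0 this is -48, so x increases.
∂F/∂y = 36(y - 2)(y - 1)(y + 2); at y=-1 this is 216, so y decreases.
x converges to its nearest critical value 1 (a local min of the x-part); y converges to -2. The iterate converges to (1, -2).

(1, -2)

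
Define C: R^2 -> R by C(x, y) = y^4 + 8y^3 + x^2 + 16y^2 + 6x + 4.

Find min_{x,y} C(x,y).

C(x,y) separates as P(x) + Q(y) + 4, so its minimum is min P + min Q + 4.
P'(x) = 2x + 6 vanishes at x ∈ {-3}; Q'(y) = 4y(y + 2)(y + 4) vanishes at y ∈ {-4, -2, 0}.
Local minima of P (where P''>0): P(-3)=-9. Local minima of Q: Q(-4)=0, Q(0)=0.
So the global minimum of C is P(-3) + Q(-4) + 4 = -9 + 0 + 4 = -5, attained at (-3, -4).

-5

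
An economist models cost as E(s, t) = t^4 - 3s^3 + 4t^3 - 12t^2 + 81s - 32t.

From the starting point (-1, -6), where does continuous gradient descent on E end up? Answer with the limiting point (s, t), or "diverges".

(-3, -4)

E is separable, so gradient descent decouples: s follows -∂E/∂s, t follows -∂E/∂t.
∂E/∂s = -9(s - 3)(s + 3); at s=-1 this is 72, so s decreases.
∂E/∂t = 4(t - 2)(t + 1)(t + 4); at t=-6 this is -320, so t increases.
s converges to its nearest critical value -3 (a local min of the s-part); t converges to -4. The iterate converges to (-3, -4).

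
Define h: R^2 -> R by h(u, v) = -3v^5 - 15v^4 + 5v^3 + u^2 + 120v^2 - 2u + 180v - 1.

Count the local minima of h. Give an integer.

2

h separates as a function of u plus a function of v, so ∇h=0 decouples.
∂h/∂u = 2(u - 1) = 0 at u ∈ {1}; ∂h/∂v = -15(v - 2)(v + 1)(v + 2)(v + 3) = 0 at v ∈ {-3, -2, -1, 2}.
The Hessian is diagonal: diag(h_uu, h_vv). Second derivatives: h_uu(1)=2; h_vv(-3)=150, h_vv(-2)=-60, h_vv(-1)=90, h_vv(2)=-900.
Local minima occur where both diagonal entries positive: (1, -3), (1, -1). Count: 2.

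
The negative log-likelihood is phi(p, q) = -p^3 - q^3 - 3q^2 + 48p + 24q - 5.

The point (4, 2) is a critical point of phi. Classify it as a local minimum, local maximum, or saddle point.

local maximum

The mixed partial ∂²phi/∂p∂q is 0, so the Hessian at any point is diag(phi_pp, phi_qq) = diag(-6p, -6(q + 1)).
At (4, 2): H = diag(-24, -18).
Both eigenvalues are negative, so H is negative definite: a local maximum.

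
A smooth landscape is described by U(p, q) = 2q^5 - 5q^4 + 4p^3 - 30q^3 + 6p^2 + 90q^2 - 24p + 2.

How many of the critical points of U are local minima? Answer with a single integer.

2

U separates as a function of p plus a function of q, so ∇U=0 decouples.
∂U/∂p = 12(p - 1)(p + 2) = 0 at p ∈ {-2, 1}; ∂U/∂q = 10q(q - 3)(q - 2)(q + 3) = 0 at q ∈ {-3, 0, 2, 3}.
The Hessian is diagonal: diag(U_pp, U_qq). Second derivatives: U_pp(-2)=-36, U_pp(1)=36; U_qq(-3)=-900, U_qq(0)=180, U_qq(2)=-100, U_qq(3)=180.
Local minima occur where both diagonal entries positive: (1, 0), (1, 3). Count: 2.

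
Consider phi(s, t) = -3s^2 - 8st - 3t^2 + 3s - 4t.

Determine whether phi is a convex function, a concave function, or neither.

phi is quadratic, so its Hessian is the constant matrix H = [[-6, -8], [-8, -6]].
det(H) = -28, tr(H) = -12.
det(H) < 0, so H is indefinite: neither convex nor concave.

neither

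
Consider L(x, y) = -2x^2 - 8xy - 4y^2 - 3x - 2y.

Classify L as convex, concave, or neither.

L is quadratic, so its Hessian is the constant matrix H = [[-4, -8], [-8, -8]].
det(H) = -32, tr(H) = -12.
det(H) < 0, so H is indefinite: neither convex nor concave.

neither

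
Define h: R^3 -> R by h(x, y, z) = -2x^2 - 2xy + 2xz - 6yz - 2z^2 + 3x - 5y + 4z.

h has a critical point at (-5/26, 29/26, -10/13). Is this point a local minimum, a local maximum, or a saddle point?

saddle point

The Hessian is constant: H = [[-4, -2, 2], [-2, 0, -6], [2, -6, -4]].
Leading principal minors: Δ₁ = -4, Δ₂ = -4, Δ₃ = 208.
The minors fit neither the all-positive nor the alternating-sign pattern, so H is indefinite: a saddle point.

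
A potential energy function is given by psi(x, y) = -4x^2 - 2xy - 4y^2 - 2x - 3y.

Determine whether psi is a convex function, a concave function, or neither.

concave

psi is quadratic, so its Hessian is the constant matrix H = [[-8, -2], [-2, -8]].
det(H) = 60, tr(H) = -16.
det(H) > 0 and tr(H) < 0, so H is negative definite everywhere: concave.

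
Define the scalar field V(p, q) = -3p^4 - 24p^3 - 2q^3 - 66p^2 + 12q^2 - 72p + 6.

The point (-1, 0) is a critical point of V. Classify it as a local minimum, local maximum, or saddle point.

The mixed partial ∂²V/∂p∂q is 0, so the Hessian at any point is diag(V_pp, V_qq) = diag(-12(3p^2 + 12p + 11), 12(-q + 2)).
At (-1, 0): H = diag(-24, 24).
The eigenvalues have opposite signs, so H is indefinite: a saddle point.

saddle point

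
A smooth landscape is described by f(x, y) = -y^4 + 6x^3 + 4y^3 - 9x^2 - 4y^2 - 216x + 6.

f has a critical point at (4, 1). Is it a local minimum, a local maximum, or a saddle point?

local minimum

The mixed partial ∂²f/∂x∂y is 0, so the Hessian at any point is diag(f_xx, f_yy) = diag(18(2x - 1), 4(-3y^2 + 6y - 2)).
At (4, 1): H = diag(126, 4).
Both eigenvalues are positive, so H is positive definite: a local minimum.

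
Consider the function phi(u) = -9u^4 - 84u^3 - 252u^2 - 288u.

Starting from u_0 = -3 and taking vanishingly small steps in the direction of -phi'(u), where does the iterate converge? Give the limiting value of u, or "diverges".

-2

phi'(u) = -36(u + 1)(u + 2)(u + 4), so phi'(-3) = -72.
Gradient descent moves in the -phi' direction, i.e. u is increasing.
The nearest critical point in that direction is u = -2, where phi'' = 72 > 0 (a local minimum). The iterate converges there.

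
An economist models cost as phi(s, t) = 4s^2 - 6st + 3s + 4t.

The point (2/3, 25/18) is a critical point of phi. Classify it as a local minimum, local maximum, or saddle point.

saddle point

The Hessian of phi is constant: H = [[8, -6], [-6, 0]].
det(H) = 8·0 − (-6)² = -36.
Since det(H) < 0, H is indefinite and the critical point is a saddle point.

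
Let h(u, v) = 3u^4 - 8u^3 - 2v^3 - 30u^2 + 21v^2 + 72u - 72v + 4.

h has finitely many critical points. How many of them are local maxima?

1

h separates as a function of u plus a function of v, so ∇h=0 decouples.
∂h/∂u = 12(u - 3)(u - 1)(u + 2) = 0 at u ∈ {-2, 1, 3}; ∂h/∂v = -6(v - 4)(v - 3) = 0 at v ∈ {3, 4}.
The Hessian is diagonal: diag(h_uu, h_vv). Second derivatives: h_uu(-2)=180, h_uu(1)=-72, h_uu(3)=120; h_vv(3)=6, h_vv(4)=-6.
Local maxima occur where both diagonal entries negative: (1, 4). Count: 1.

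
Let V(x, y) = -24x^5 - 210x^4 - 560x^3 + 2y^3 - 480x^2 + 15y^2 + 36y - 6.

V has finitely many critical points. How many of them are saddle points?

V separates as a function of x plus a function of y, so ∇V=0 decouples.
∂V/∂x = -120x(x + 1)(x + 2)(x + 4) = 0 at x ∈ {-4, -2, -1, 0}; ∂V/∂y = 6(y + 2)(y + 3) = 0 at y ∈ {-3, -2}.
The Hessian is diagonal: diag(V_xx, V_yy). Second derivatives: V_xx(-4)=2880, V_xx(-2)=-480, V_xx(-1)=360, V_xx(0)=-960; V_yy(-3)=-6, V_yy(-2)=6.
Saddle points occur where the two diagonal entries have opposite signs: (-4, -3), (-2, -2), (-1, -3), (0, -2). Count: 4.

4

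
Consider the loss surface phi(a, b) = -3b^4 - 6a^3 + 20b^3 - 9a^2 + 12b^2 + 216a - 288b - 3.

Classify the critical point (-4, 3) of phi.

The mixed partial ∂²phi/∂a∂b is 0, so the Hessian at any point is diag(phi_aa, phi_bb) = diag(-18(2a + 1), 12(-3b^2 + 10b + 2)).
At (-4, 3): H = diag(126, 60).
Both eigenvalues are positive, so H is positive definite: a local minimum.

local minimum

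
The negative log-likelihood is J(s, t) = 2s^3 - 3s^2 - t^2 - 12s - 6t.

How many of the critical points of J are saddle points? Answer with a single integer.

J separates as a function of s plus a function of t, so ∇J=0 decouples.
∂J/∂s = 6(s - 2)(s + 1) = 0 at s ∈ {-1, 2}; ∂J/∂t = -2(t + 3) = 0 at t ∈ {-3}.
The Hessian is diagonal: diag(J_ss, J_tt). Second derivatives: J_ss(-1)=-18, J_ss(2)=18; J_tt(-3)=-2.
Saddle points occur where the two diagonal entries have opposite signs: (2, -3). Count: 1.

1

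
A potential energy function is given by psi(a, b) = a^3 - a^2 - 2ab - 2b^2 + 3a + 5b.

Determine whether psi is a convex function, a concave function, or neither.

The term a^3 is cubic, so the Hessian is not constant.
∂²psi/∂a² = 6a - 2, which takes both signs as a varies (negative for sufficiently negative a). A diagonal entry of the Hessian changing sign means the Hessian is neither positive- nor negative-semidefinite on all of R^2.

neither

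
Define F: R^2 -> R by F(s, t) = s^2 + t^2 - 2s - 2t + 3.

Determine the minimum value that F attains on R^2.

F(s,t) separates as P(s) + Q(t) + 3, so its minimum is min P + min Q + 3.
P'(s) = 2s - 2 vanishes at s ∈ {1}; Q'(t) = 2(t - 1) vanishes at t ∈ {1}.
Local minima of P (where P''>0): P(1)=-1. Local minima of Q: Q(1)=-1.
So the global minimum of F is P(1) + Q(1) + 3 = -1 − 1 + 3 = 1, attained at (1, 1).

1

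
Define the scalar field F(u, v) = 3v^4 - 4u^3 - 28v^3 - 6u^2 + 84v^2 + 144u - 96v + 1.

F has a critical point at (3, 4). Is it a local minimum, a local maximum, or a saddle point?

saddle point

The mixed partial ∂²F/∂u∂v is 0, so the Hessian at any point is diag(F_uu, F_vv) = diag(-12(2u + 1), 12(3v^2 - 14v + 14)).
At (3, 4): H = diag(-84, 72).
The eigenvalues have opposite signs, so H is indefinite: a saddle point.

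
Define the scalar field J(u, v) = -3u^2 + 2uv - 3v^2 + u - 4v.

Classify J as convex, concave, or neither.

concave

J is quadratic, so its Hessian is the constant matrix H = [[-6, 2], [2, -6]].
det(H) = 32, tr(H) = -12.
det(H) > 0 and tr(H) < 0, so H is negative definite everywhere: concave.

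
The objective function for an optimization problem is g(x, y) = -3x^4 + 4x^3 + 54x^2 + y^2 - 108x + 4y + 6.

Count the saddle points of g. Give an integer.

g separates as a function of x plus a function of y, so ∇g=0 decouples.
∂g/∂x = -12(x - 3)(x - 1)(x + 3) = 0 at x ∈ {-3, 1, 3}; ∂g/∂y = 2(y + 2) = 0 at y ∈ {-2}.
The Hessian is diagonal: diag(g_xx, g_yy). Second derivatives: g_xx(-3)=-288, g_xx(1)=96, g_xx(3)=-144; g_yy(-2)=2.
Saddle points occur where the two diagonal entries have opposite signs: (-3, -2), (3, -2). Count: 2.

2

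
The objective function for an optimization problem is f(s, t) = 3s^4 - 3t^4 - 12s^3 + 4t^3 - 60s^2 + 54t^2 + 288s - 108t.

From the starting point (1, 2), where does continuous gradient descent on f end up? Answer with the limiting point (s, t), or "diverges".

f is separable, so gradient descent decouples: s follows -∂f/∂s, t follows -∂f/∂t.
∂f/∂s = 12(s - 4)(s - 2)(s + 3); at s=1 this is 144, so s decreases.
∂f/∂t = -12(t - 3)(t - 1)(t + 3); at t=2 this is 60, so t decreases.
s converges to its nearest critical value -3 (a local min of the s-part); t converges to 1. The iterate converges to (-3, 1).

(-3, 1)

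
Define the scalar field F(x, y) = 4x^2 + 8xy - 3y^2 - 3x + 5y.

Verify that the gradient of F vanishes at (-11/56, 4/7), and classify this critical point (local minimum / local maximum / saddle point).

saddle point

∇F = (8x + 8y - 3, 8x - 6y + 5); substituting (-11/56, 4/7) gives ∇F = (0, 0), so (-11/56, 4/7) is indeed a critical point.
The Hessian of F is constant: H = [[8, 8], [8, -6]].
det(H) = 8·(-6) − 8² = -112.
Since det(H) < 0, H is indefinite and the critical point is a saddle point.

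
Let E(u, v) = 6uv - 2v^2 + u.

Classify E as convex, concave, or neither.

E is quadratic, so its Hessian is the constant matrix H = [[0, 6], [6, -4]].
det(H) = -36, tr(H) = -4.
det(H) < 0, so H is indefinite: neither convex nor concave.

neither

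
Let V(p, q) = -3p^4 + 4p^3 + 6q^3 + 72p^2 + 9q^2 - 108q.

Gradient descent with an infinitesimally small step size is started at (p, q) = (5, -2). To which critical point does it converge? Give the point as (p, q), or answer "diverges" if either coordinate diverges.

V is separable, so gradient descent decouples: p follows -∂V/∂p, q follows -∂V/∂q.
∂V/∂p = -12p(p - 4)(p + 3); at p=5 this is -480, so p increases.
∂V/∂q = 18(q - 2)(q + 3); at q=-2 this is -72, so q increases.
The p-coordinate has no critical point in that direction and runs off to infinity.

diverges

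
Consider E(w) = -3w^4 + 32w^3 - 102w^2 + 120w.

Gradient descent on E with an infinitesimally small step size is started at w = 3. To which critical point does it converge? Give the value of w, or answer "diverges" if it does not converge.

E'(w) = -12(w - 5)(w - 2)(w - 1), so E'(3) = 48.
Gradient descent moves in the -E' direction, i.e. w is decreasing.
The nearest critical point in that direction is w = 2, where E'' = 36 > 0 (a local minimum). The iterate converges there.

2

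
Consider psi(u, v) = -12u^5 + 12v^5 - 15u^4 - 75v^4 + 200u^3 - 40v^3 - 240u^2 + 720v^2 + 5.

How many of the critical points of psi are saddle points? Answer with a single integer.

8

psi separates as a function of u plus a function of v, so ∇psi=0 decouples.
∂psi/∂u = -60u(u - 2)(u - 1)(u + 4) = 0 at u ∈ {-4, 0, 1, 2}; ∂psi/∂v = 60v(v - 4)(v - 3)(v + 2) = 0 at v ∈ {-2, 0, 3, 4}.
The Hessian is diagonal: diag(psi_uu, psi_vv). Second derivatives: psi_uu(-4)=7200, psi_uu(0)=-480, psi_uu(1)=300, psi_uu(2)=-720; psi_vv(-2)=-3600, psi_vv(0)=1440, psi_vv(3)=-900, psi_vv(4)=1440.
Saddle points occur where the two diagonal entries have opposite signs: (-4, -2), (-4, 3), (0, 0), (0, 4), (1, -2), (1, 3), (2, 0), (2, 4). Count: 8.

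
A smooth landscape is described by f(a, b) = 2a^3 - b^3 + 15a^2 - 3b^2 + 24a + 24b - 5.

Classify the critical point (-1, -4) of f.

The mixed partial ∂²f/∂a∂b is 0, so the Hessian at any point is diag(f_aa, f_bb) = diag(6(2a + 5), -6(b + 1)).
At (-1, -4): H = diag(18, 18).
Both eigenvalues are positive, so H is positive definite: a local minimum.

local minimum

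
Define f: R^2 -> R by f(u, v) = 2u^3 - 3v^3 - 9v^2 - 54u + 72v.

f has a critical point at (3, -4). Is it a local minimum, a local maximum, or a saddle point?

local minimum

The mixed partial ∂²f/∂u∂v is 0, so the Hessian at any point is diag(f_uu, f_vv) = diag(12u, -18(v + 1)).
At (3, -4): H = diag(36, 54).
Both eigenvalues are positive, so H is positive definite: a local minimum.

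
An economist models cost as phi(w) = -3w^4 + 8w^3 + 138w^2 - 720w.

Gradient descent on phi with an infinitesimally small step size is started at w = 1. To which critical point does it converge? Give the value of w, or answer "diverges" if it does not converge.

3

phi'(w) = -12(w - 4)(w - 3)(w + 5), so phi'(1) = -432.
Gradient descent moves in the -phi' direction, i.e. w is increasing.
The nearest critical point in that direction is w = 3, where phi'' = 96 > 0 (a local minimum). The iterate converges there.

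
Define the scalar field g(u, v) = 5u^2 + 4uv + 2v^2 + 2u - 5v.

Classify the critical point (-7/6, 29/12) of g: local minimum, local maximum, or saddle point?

local minimum

The Hessian of g is constant: H = [[10, 4], [4, 4]].
det(H) = 10·4 − 4² = 24.
det(H) > 0 and tr(H) = 14 > 0, so H is positive definite and the point is a local minimum.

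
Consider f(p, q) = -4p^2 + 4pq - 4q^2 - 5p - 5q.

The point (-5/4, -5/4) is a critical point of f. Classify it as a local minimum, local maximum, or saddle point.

The Hessian of f is constant: H = [[-8, 4], [4, -8]].
det(H) = (-8)·(-8) − 4² = 48.
det(H) > 0 and tr(H) = -16 < 0, so H is negative definite and the point is a local maximum.

local maximum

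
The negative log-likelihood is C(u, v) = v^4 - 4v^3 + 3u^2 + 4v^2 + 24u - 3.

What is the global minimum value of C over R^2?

C(u,v) separates as P(u) + Q(v) − 3, so its minimum is min P + min Q − 3.
P'(u) = 6u + 24 vanishes at u ∈ {-4}; Q'(v) = 4v(v - 2)(v - 1) vanishes at v ∈ {0, 1, 2}.
Local minima of P (where P''>0): P(-4)=-48. Local minima of Q: Q(0)=0, Q(2)=0.
So the global minimum of C is P(-4) + Q(0) − 3 = -48 + 0 − 3 = -51, attained at (-4, 0).

-51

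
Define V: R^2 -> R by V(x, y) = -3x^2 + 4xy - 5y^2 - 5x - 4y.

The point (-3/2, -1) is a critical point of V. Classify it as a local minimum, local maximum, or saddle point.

local maximum

The Hessian of V is constant: H = [[-6, 4], [4, -10]].
det(H) = (-6)·(-10) − 4² = 44.
det(H) > 0 and tr(H) = -16 < 0, so H is negative definite and the point is a local maximum.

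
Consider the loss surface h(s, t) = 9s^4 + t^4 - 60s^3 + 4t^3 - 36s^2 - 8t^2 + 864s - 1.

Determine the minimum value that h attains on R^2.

h(s,t) separates as P(s) + Q(t) − 1, so its minimum is min P + min Q − 1.
P'(s) = 36(s - 4)(s - 3)(s + 2) vanishes at s ∈ {-2, 3, 4}; Q'(t) = 4t(t - 1)(t + 4) vanishes at t ∈ {-4, 0, 1}.
Local minima of P (where P''>0): P(-2)=-1248, P(4)=1344. Local minima of Q: Q(-4)=-128, Q(1)=-3.
So the global minimum of h is P(-2) + Q(-4) − 1 = -1248 − 128 − 1 = -1377, attained at (-2, -4).

-1377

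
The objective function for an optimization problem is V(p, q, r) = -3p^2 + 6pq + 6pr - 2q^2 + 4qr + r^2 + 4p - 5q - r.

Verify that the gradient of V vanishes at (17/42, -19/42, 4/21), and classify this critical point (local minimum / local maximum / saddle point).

∇V = (-6p + 6q + 6r + 4, 6p - 4q + 4r - 5, 6p + 4q + 2r - 1); substituting (17/42, -19/42, 4/21) gives ∇V = (0, 0, 0), so (17/42, -19/42, 4/21) is indeed a critical point.
The Hessian is constant: H = [[-6, 6, 6], [6, -4, 4], [6, 4, 2]].
Leading principal minors: Δ₁ = -6, Δ₂ = -12, Δ₃ = 504.
The minors fit neither the all-positive nor the alternating-sign pattern, so H is indefinite: a saddle point.

saddle point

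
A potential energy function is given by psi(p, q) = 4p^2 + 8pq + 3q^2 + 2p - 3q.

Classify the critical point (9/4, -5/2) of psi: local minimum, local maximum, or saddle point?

saddle point

The Hessian of psi is constant: H = [[8, 8], [8, 6]].
det(H) = 8·6 − 8² = -16.
Since det(H) < 0, H is indefinite and the critical point is a saddle point.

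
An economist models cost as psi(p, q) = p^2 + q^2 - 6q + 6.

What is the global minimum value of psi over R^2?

-3

psi(p,q) separates as A(p) + B(q) + 6, so its minimum is min A + min B + 6.
A'(p) = 2p vanishes at p ∈ {0}; B'(q) = 2q - 6 vanishes at q ∈ {3}.
Local minima of A (where A''>0): A(0)=0. Local minima of B: B(3)=-9.
So the global minimum of psi is A(0) + B(3) + 6 = 0 − 9 + 6 = -3, attained at (0, 3).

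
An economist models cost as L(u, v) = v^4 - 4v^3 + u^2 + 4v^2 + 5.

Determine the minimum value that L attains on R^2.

5

L(u,v) separates as P(u) + Q(v) + 5, so its minimum is min P + min Q + 5.
P'(u) = 2u vanishes at u ∈ {0}; Q'(v) = 4v(v - 2)(v - 1) vanishes at v ∈ {0, 1, 2}.
Local minima of P (where P''>0): P(0)=0. Local minima of Q: Q(0)=0, Q(2)=0.
So the global minimum of L is P(0) + Q(0) + 5 = 0 + 0 + 5 = 5, attained at (0, 0).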